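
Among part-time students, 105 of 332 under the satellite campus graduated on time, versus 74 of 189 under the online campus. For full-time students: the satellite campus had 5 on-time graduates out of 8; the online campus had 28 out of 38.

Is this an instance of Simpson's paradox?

Part-time: the satellite campus 105/332 = 31.6%, the online campus 74/189 = 39.2% → the online campus
Full-time: the satellite campus 5/8 = 62.5%, the online campus 28/38 = 73.7% → the online campus
Overall: the satellite campus 110/340 = 32.4%, the online campus 102/227 = 44.9% → the online campus
The online campus wins overall and in every enrollment group — no reversal.

No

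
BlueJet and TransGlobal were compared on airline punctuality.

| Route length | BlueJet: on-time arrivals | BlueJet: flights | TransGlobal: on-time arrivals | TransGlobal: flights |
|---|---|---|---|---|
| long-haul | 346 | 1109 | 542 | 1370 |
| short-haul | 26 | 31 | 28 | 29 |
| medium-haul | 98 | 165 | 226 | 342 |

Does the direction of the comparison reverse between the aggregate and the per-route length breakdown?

Long-haul: BlueJet 346/1109 = 31.2%, TransGlobal 542/1370 = 39.6% → TransGlobal
Short-haul: BlueJet 26/31 = 83.9%, TransGlobal 28/29 = 96.6% → TransGlobal
Medium-haul: BlueJet 98/165 = 59.4%, TransGlobal 226/342 = 66.1% → TransGlobal
Overall: BlueJet 470/1305 = 36.0%, TransGlobal 796/1741 = 45.7% → TransGlobal
TransGlobal wins overall and in every route group — no reversal.

No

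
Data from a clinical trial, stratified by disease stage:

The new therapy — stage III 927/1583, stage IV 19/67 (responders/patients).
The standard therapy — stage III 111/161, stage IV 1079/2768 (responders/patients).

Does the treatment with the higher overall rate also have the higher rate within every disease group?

Stage III: the new therapy 927/1583 = 58.6%, the standard therapy 111/161 = 68.9% → the standard therapy
Stage IV: the new therapy 19/67 = 28.4%, the standard therapy 1079/2768 = 39.0% → the standard therapy
Overall: the new therapy 946/1650 = 57.3%, the standard therapy 1190/2929 = 40.6% → the new therapy
The standard therapy wins each disease group but the new therapy wins overall — the comparison reverses. The standard therapy's patients skew toward stage IV, which has a lower base rate.

No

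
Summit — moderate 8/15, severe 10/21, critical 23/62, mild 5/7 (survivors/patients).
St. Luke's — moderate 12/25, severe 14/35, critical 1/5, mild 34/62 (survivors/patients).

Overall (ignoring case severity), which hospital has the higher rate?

Moderate: Summit 8/15 = 53.3%, St. Luke's 12/25 = 48.0% → Summit
Severe: Summit 10/21 = 47.6%, St. Luke's 14/35 = 40.0% → Summit
Critical: Summit 23/62 = 37.1%, St. Luke's 1/5 = 20.0% → Summit
Mild: Summit 5/7 = 71.4%, St. Luke's 34/62 = 54.8% → Summit
Overall: Summit 46/105 = 43.8%, St. Luke's 61/127 = 48.0% → St. Luke's
(Summit wins every case group but St. Luke's wins overall — Summit's patients skew toward the low-rate critical group.)

St. Luke's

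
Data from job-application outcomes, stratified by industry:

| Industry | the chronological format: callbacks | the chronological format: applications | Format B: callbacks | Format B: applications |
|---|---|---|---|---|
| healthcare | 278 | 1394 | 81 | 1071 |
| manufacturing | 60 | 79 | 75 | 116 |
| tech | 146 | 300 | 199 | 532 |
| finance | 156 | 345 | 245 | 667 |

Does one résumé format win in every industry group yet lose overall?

Healthcare: the chronological format 278/1394 = 19.9%, Format B 81/1071 = 7.6% → the chronological format
Manufacturing: the chronological format 60/79 = 75.9%, Format B 75/116 = 64.7% → the chronological format
Tech: the chronological format 146/300 = 48.7%, Format B 199/532 = 37.4% → the chronological format
Finance: the chronological format 156/345 = 45.2%, Format B 245/667 = 36.7% → the chronological format
Overall: the chronological format 640/2118 = 30.2%, Format B 600/2386 = 25.1% → the chronological format
The chronological format wins overall and in every industry group — no reversal.

No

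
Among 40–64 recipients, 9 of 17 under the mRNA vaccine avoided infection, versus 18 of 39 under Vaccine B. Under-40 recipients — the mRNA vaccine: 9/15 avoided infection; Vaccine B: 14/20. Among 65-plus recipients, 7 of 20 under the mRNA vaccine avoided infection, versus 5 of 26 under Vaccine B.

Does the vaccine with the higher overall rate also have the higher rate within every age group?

40–64: the mRNA vaccine 9/17 = 52.9%, Vaccine B 18/39 = 46.2% → the mRNA vaccine
Under-40: the mRNA vaccine 9/15 = 60.0%, Vaccine B 14/20 = 70.0% → Vaccine B
65-plus: the mRNA vaccine 7/20 = 35.0%, Vaccine B 5/26 = 19.2% → the mRNA vaccine
Overall: the mRNA vaccine 25/52 = 48.1%, Vaccine B 37/85 = 43.5% → the mRNA vaccine
Neither sweeps: the mRNA vaccine wins 2 of 3 groups, Vaccine B wins 1. The mRNA vaccine wins overall but not every group — no Simpson reversal.

No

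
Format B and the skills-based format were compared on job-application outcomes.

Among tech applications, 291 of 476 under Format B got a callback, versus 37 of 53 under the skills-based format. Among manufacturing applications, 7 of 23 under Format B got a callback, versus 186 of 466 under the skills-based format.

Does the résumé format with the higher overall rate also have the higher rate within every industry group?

No

Tech: Format B 291/476 = 61.1%, the skills-based format 37/53 = 69.8% → the skills-based format
Manufacturing: Format B 7/23 = 30.4%, the skills-based format 186/466 = 39.9% → the skills-based format
Overall: Format B 298/499 = 59.7%, the skills-based format 223/519 = 43.0% → Format B
The skills-based format wins each industry group but Format B wins overall — the comparison reverses. The skills-based format's applications skew toward manufacturing, which has a lower base rate.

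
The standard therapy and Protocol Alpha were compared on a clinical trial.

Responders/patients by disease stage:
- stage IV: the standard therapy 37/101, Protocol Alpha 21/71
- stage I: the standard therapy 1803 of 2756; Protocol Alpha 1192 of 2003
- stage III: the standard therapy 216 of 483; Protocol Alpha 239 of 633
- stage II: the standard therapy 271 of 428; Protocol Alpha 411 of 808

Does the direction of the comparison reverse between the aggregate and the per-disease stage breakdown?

Stage IV: the standard therapy 37/101 = 36.6%, Protocol Alpha 21/71 = 29.6% → the standard therapy
Stage I: the standard therapy 1803/2756 = 65.4%, Protocol Alpha 1192/2003 = 59.5% → the standard therapy
Stage III: the standard therapy 216/483 = 44.7%, Protocol Alpha 239/633 = 37.8% → the standard therapy
Stage II: the standard therapy 271/428 = 63.3%, Protocol Alpha 411/808 = 50.9% → the standard therapy
Overall: the standard therapy 2327/3768 = 61.8%, Protocol Alpha 1863/3515 = 53.0% → the standard therapy
The standard therapy wins overall and in every disease group — no reversal.

No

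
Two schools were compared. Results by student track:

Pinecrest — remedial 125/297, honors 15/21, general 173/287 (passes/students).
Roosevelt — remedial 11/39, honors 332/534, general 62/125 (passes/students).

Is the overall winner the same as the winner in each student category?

No

Remedial: Pinecrest 125/297 = 42.1%, Roosevelt 11/39 = 28.2% → Pinecrest
Honors: Pinecrest 15/21 = 71.4%, Roosevelt 332/534 = 62.2% → Pinecrest
General: Pinecrest 173/287 = 60.3%, Roosevelt 62/125 = 49.6% → Pinecrest
Overall: Pinecrest 313/605 = 51.7%, Roosevelt 405/698 = 58.0% → Roosevelt
Pinecrest wins each student group but Roosevelt wins overall — the comparison reverses. Pinecrest's students skew toward remedial, which has a lower base rate.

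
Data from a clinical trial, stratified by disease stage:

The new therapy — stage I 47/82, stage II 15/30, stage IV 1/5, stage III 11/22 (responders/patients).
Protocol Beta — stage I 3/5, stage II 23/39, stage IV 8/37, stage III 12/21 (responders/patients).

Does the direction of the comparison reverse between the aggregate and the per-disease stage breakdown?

Stage I: the new therapy 47/82 = 57.3%, Protocol Beta 3/5 = 60.0% → Protocol Beta
Stage II: the new therapy 15/30 = 50.0%, Protocol Beta 23/39 = 59.0% → Protocol Beta
Stage IV: the new therapy 1/5 = 20.0%, Protocol Beta 8/37 = 21.6% → Protocol Beta
Stage III: the new therapy 11/22 = 50.0%, Protocol Beta 12/21 = 57.1% → Protocol Beta
Overall: the new therapy 74/139 = 53.2%, Protocol Beta 46/102 = 45.1% → the new therapy
Protocol Beta wins each disease group but the new therapy wins overall — the comparison reverses. Protocol Beta's patients skew toward stage IV, which has a lower base rate.

Yes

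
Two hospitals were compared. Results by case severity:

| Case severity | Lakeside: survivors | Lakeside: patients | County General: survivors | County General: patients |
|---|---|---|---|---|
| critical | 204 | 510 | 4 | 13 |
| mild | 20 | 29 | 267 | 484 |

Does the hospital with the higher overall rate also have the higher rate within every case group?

Critical: Lakeside 204/510 = 40.0%, County General 4/13 = 30.8% → Lakeside
Mild: Lakeside 20/29 = 69.0%, County General 267/484 = 55.2% → Lakeside
Overall: Lakeside 224/539 = 41.6%, County General 271/497 = 54.5% → County General
Lakeside wins each case group but County General wins overall — the comparison reverses. Lakeside's patients skew toward critical, which has a lower base rate.

No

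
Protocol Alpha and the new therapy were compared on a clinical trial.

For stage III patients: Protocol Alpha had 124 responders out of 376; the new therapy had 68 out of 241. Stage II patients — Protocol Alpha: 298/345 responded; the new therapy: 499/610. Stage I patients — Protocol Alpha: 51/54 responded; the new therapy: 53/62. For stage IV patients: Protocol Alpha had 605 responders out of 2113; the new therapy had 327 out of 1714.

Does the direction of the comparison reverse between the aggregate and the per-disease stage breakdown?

No

Stage III: Protocol Alpha 124/376 = 33.0%, the new therapy 68/241 = 28.2% → Protocol Alpha
Stage II: Protocol Alpha 298/345 = 86.4%, the new therapy 499/610 = 81.8% → Protocol Alpha
Stage I: Protocol Alpha 51/54 = 94.4%, the new therapy 53/62 = 85.5% → Protocol Alpha
Stage IV: Protocol Alpha 605/2113 = 28.6%, the new therapy 327/1714 = 19.1% → Protocol Alpha
Overall: Protocol Alpha 1078/2888 = 37.3%, the new therapy 947/2627 = 36.0% → Protocol Alpha
Protocol Alpha wins overall and in every disease group — no reversal.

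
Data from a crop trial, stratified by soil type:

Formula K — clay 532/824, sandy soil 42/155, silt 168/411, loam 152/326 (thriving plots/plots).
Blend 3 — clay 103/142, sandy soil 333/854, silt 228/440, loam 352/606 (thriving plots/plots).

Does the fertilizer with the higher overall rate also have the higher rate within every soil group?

No

Clay: Formula K 532/824 = 64.6%, Blend 3 103/142 = 72.5% → Blend 3
Sandy soil: Formula K 42/155 = 27.1%, Blend 3 333/854 = 39.0% → Blend 3
Silt: Formula K 168/411 = 40.9%, Blend 3 228/440 = 51.8% → Blend 3
Loam: Formula K 152/326 = 46.6%, Blend 3 352/606 = 58.1% → Blend 3
Overall: Formula K 894/1716 = 52.1%, Blend 3 1016/2042 = 49.8% → Formula K
Blend 3 wins each soil group but Formula K wins overall — the comparison reverses. Blend 3's plots skew toward sandy soil, which has a lower base rate.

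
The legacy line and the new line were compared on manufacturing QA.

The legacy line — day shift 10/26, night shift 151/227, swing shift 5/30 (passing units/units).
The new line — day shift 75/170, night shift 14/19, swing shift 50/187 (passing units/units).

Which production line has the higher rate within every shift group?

the new line

Day shift: the legacy line 10/26 = 38.5%, the new line 75/170 = 44.1% → the new line
Night shift: the legacy line 151/227 = 66.5%, the new line 14/19 = 73.7% → the new line
Swing shift: the legacy line 5/30 = 16.7%, the new line 50/187 = 26.7% → the new line
The new line has the higher rate in all 3 groups.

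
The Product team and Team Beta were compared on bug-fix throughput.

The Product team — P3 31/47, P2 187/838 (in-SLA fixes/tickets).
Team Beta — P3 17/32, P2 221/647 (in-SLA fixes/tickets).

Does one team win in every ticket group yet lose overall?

P3: the Product team 31/47 = 66.0%, Team Beta 17/32 = 53.1% → the Product team
P2: the Product team 187/838 = 22.3%, Team Beta 221/647 = 34.2% → Team Beta
Overall: the Product team 218/885 = 24.6%, Team Beta 238/679 = 35.1% → Team Beta
Neither sweeps: the Product team wins 1 of 2 groups, Team Beta wins 1. Team Beta wins overall but not every group — no Simpson reversal.

No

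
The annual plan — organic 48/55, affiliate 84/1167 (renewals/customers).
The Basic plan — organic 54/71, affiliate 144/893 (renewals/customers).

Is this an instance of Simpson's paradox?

Organic: the annual plan 48/55 = 87.3%, the Basic plan 54/71 = 76.1% → the annual plan
Affiliate: the annual plan 84/1167 = 7.2%, the Basic plan 144/893 = 16.1% → the Basic plan
Overall: the annual plan 132/1222 = 10.8%, the Basic plan 198/964 = 20.5% → the Basic plan
Neither sweeps: the annual plan wins 1 of 2 groups, the Basic plan wins 1. The Basic plan wins overall but not every group — no Simpson reversal.

No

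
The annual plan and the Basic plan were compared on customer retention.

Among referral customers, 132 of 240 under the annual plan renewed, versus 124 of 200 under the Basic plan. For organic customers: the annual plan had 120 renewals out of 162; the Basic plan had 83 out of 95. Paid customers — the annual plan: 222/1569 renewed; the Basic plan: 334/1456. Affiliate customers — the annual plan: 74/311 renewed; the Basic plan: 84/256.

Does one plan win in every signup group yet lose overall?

No

Referral: the annual plan 132/240 = 55.0%, the Basic plan 124/200 = 62.0% → the Basic plan
Organic: the annual plan 120/162 = 74.1%, the Basic plan 83/95 = 87.4% → the Basic plan
Paid: the annual plan 222/1569 = 14.1%, the Basic plan 334/1456 = 22.9% → the Basic plan
Affiliate: the annual plan 74/311 = 23.8%, the Basic plan 84/256 = 32.8% → the Basic plan
Overall: the annual plan 548/2282 = 24.0%, the Basic plan 625/2007 = 31.1% → the Basic plan
The Basic plan wins overall and in every signup group — no reversal.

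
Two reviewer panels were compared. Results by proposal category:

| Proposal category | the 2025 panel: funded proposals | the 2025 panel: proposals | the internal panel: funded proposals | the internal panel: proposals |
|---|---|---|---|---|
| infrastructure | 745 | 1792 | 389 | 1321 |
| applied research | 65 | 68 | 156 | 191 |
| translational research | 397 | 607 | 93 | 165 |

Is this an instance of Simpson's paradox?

No

Infrastructure: the 2025 panel 745/1792 = 41.6%, the internal panel 389/1321 = 29.4% → the 2025 panel
Applied research: the 2025 panel 65/68 = 95.6%, the internal panel 156/191 = 81.7% → the 2025 panel
Translational research: the 2025 panel 397/607 = 65.4%, the internal panel 93/165 = 56.4% → the 2025 panel
Overall: the 2025 panel 1207/2467 = 48.9%, the internal panel 638/1677 = 38.0% → the 2025 panel
The 2025 panel wins overall and in every proposal group — no reversal.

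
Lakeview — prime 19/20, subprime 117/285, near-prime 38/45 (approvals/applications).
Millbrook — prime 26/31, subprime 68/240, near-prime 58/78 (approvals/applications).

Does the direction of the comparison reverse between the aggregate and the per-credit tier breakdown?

Prime: Lakeview 19/20 = 95.0%, Millbrook 26/31 = 83.9% → Lakeview
Subprime: Lakeview 117/285 = 41.1%, Millbrook 68/240 = 28.3% → Lakeview
Near-prime: Lakeview 38/45 = 84.4%, Millbrook 58/78 = 74.4% → Lakeview
Overall: Lakeview 174/350 = 49.7%, Millbrook 152/349 = 43.6% → Lakeview
Lakeview wins overall and in every credit group — no reversal.

No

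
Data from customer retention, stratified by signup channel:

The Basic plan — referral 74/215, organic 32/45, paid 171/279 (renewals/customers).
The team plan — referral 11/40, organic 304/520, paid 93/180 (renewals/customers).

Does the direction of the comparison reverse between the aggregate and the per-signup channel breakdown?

Yes

Referral: the Basic plan 74/215 = 34.4%, the team plan 11/40 = 27.5% → the Basic plan
Organic: the Basic plan 32/45 = 71.1%, the team plan 304/520 = 58.5% → the Basic plan
Paid: the Basic plan 171/279 = 61.3%, the team plan 93/180 = 51.7% → the Basic plan
Overall: the Basic plan 277/539 = 51.4%, the team plan 408/740 = 55.1% → the team plan
The Basic plan wins each signup group but the team plan wins overall — the comparison reverses. The Basic plan's customers skew toward referral, which has a lower base rate.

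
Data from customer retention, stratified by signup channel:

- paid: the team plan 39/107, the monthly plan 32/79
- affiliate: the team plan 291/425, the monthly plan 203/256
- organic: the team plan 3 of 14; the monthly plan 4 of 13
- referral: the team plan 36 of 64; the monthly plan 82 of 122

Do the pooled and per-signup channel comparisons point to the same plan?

Yes

Paid: the team plan 39/107 = 36.4%, the monthly plan 32/79 = 40.5% → the monthly plan
Affiliate: the team plan 291/425 = 68.5%, the monthly plan 203/256 = 79.3% → the monthly plan
Organic: the team plan 3/14 = 21.4%, the monthly plan 4/13 = 30.8% → the monthly plan
Referral: the team plan 36/64 = 56.2%, the monthly plan 82/122 = 67.2% → the monthly plan
Overall: the team plan 369/610 = 60.5%, the monthly plan 321/470 = 68.3% → the monthly plan
The monthly plan wins overall and in every signup group — no reversal.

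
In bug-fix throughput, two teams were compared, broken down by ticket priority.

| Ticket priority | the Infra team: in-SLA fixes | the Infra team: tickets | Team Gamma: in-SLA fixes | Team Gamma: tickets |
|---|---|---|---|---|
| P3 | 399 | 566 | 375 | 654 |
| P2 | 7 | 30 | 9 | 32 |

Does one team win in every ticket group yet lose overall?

P3: the Infra team 399/566 = 70.5%, Team Gamma 375/654 = 57.3% → the Infra team
P2: the Infra team 7/30 = 23.3%, Team Gamma 9/32 = 28.1% → Team Gamma
Overall: the Infra team 406/596 = 68.1%, Team Gamma 384/686 = 56.0% → the Infra team
Neither sweeps: the Infra team wins 1 of 2 groups, Team Gamma wins 1. The Infra team wins overall but not every group — no Simpson reversal.

No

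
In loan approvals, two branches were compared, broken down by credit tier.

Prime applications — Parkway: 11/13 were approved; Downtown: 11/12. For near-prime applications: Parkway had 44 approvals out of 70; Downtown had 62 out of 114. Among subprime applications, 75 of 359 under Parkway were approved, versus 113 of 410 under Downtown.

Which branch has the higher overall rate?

Prime: Parkway 11/13 = 84.6%, Downtown 11/12 = 91.7% → Downtown
Near-prime: Parkway 44/70 = 62.9%, Downtown 62/114 = 54.4% → Parkway
Subprime: Parkway 75/359 = 20.9%, Downtown 113/410 = 27.6% → Downtown
Overall: Parkway 130/442 = 29.4%, Downtown 186/536 = 34.7% → Downtown
(Neither sweeps every credit group, but Downtown has the higher pooled rate.)

Downtown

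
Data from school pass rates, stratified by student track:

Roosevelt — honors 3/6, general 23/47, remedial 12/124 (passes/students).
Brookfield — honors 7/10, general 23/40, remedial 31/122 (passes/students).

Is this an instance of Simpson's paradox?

Honors: Roosevelt 3/6 = 50.0%, Brookfield 7/10 = 70.0% → Brookfield
General: Roosevelt 23/47 = 48.9%, Brookfield 23/40 = 57.5% → Brookfield
Remedial: Roosevelt 12/124 = 9.7%, Brookfield 31/122 = 25.4% → Brookfield
Overall: Roosevelt 38/177 = 21.5%, Brookfield 61/172 = 35.5% → Brookfield
Brookfield wins overall and in every student group — no reversal.

No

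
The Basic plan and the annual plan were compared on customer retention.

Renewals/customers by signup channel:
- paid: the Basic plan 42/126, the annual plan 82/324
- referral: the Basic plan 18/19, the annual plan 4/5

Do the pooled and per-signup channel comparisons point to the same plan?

Paid: the Basic plan 42/126 = 33.3%, the annual plan 82/324 = 25.3% → the Basic plan
Referral: the Basic plan 18/19 = 94.7%, the annual plan 4/5 = 80.0% → the Basic plan
Overall: the Basic plan 60/145 = 41.4%, the annual plan 86/329 = 26.1% → the Basic plan
The Basic plan wins overall and in every signup group — no reversal.

Yes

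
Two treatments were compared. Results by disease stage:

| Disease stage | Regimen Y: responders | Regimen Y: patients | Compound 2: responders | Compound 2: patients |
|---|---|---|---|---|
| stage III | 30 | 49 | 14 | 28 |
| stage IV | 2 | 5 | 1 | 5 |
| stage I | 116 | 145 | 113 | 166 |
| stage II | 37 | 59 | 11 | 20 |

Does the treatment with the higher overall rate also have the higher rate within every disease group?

Yes

Stage III: Regimen Y 30/49 = 61.2%, Compound 2 14/28 = 50.0% → Regimen Y
Stage IV: Regimen Y 2/5 = 40.0%, Compound 2 1/5 = 20.0% → Regimen Y
Stage I: Regimen Y 116/145 = 80.0%, Compound 2 113/166 = 68.1% → Regimen Y
Stage II: Regimen Y 37/59 = 62.7%, Compound 2 11/20 = 55.0% → Regimen Y
Overall: Regimen Y 185/258 = 71.7%, Compound 2 139/219 = 63.5% → Regimen Y
Regimen Y wins overall and in every disease group — no reversal.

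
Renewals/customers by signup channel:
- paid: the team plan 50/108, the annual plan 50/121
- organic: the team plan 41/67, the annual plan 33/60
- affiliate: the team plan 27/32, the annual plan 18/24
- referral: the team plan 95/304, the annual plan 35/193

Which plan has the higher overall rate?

Paid: the team plan 50/108 = 46.3%, the annual plan 50/121 = 41.3% → the team plan
Organic: the team plan 41/67 = 61.2%, the annual plan 33/60 = 55.0% → the team plan
Affiliate: the team plan 27/32 = 84.4%, the annual plan 18/24 = 75.0% → the team plan
Referral: the team plan 95/304 = 31.2%, the annual plan 35/193 = 18.1% → the team plan
Overall: the team plan 213/511 = 41.7%, the annual plan 136/398 = 34.2% → the team plan

the team plan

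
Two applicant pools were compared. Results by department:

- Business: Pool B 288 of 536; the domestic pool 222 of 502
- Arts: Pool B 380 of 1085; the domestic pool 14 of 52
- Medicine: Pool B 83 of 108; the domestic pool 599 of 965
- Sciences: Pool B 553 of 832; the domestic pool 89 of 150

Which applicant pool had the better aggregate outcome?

Business: Pool B 288/536 = 53.7%, the domestic pool 222/502 = 44.2% → Pool B
Arts: Pool B 380/1085 = 35.0%, the domestic pool 14/52 = 26.9% → Pool B
Medicine: Pool B 83/108 = 76.9%, the domestic pool 599/965 = 62.1% → Pool B
Sciences: Pool B 553/832 = 66.5%, the domestic pool 89/150 = 59.3% → Pool B
Overall: Pool B 1304/2561 = 50.9%, the domestic pool 924/1669 = 55.4% → the domestic pool
(Pool B wins every department group but the domestic pool wins overall — Pool B's applicants skew toward the low-rate Arts group.)

the domestic pool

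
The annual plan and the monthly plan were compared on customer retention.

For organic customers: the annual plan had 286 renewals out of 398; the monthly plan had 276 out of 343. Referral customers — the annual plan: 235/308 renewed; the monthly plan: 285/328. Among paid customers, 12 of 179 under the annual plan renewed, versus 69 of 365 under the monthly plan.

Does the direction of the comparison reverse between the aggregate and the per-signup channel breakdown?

Organic: the annual plan 286/398 = 71.9%, the monthly plan 276/343 = 80.5% → the monthly plan
Referral: the annual plan 235/308 = 76.3%, the monthly plan 285/328 = 86.9% → the monthly plan
Paid: the annual plan 12/179 = 6.7%, the monthly plan 69/365 = 18.9% → the monthly plan
Overall: the annual plan 533/885 = 60.2%, the monthly plan 630/1036 = 60.8% → the monthly plan
The monthly plan wins overall and in every signup group — no reversal.

No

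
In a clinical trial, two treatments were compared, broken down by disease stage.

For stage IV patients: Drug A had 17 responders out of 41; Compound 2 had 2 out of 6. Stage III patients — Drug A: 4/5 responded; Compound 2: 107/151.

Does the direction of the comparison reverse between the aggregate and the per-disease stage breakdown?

Yes

Stage IV: Drug A 17/41 = 41.5%, Compound 2 2/6 = 33.3% → Drug A
Stage III: Drug A 4/5 = 80.0%, Compound 2 107/151 = 70.9% → Drug A
Overall: Drug A 21/46 = 45.7%, Compound 2 109/157 = 69.4% → Compound 2
Drug A wins each disease group but Compound 2 wins overall — the comparison reverses. Drug A's patients skew toward stage IV, which has a lower base rate.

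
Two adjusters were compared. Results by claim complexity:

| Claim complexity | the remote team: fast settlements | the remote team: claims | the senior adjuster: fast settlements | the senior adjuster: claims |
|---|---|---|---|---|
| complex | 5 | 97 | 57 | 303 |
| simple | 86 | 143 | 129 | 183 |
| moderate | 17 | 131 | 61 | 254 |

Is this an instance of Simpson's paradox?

No

Complex: the remote team 5/97 = 5.2%, the senior adjuster 57/303 = 18.8% → the senior adjuster
Simple: the remote team 86/143 = 60.1%, the senior adjuster 129/183 = 70.5% → the senior adjuster
Moderate: the remote team 17/131 = 13.0%, the senior adjuster 61/254 = 24.0% → the senior adjuster
Overall: the remote team 108/371 = 29.1%, the senior adjuster 247/740 = 33.4% → the senior adjuster
The senior adjuster wins overall and in every claim group — no reversal.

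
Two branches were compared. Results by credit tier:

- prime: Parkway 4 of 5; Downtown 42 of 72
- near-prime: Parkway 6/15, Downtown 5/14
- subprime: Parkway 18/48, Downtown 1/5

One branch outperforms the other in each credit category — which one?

Parkway

Prime: Parkway 4/5 = 80.0%, Downtown 42/72 = 58.3% → Parkway
Near-prime: Parkway 6/15 = 40.0%, Downtown 5/14 = 35.7% → Parkway
Subprime: Parkway 18/48 = 37.5%, Downtown 1/5 = 20.0% → Parkway
Parkway has the higher rate in all 3 groups.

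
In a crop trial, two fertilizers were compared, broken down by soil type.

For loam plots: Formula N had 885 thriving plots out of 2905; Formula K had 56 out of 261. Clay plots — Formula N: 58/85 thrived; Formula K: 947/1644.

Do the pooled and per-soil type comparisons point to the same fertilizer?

No

Loam: Formula N 885/2905 = 30.5%, Formula K 56/261 = 21.5% → Formula N
Clay: Formula N 58/85 = 68.2%, Formula K 947/1644 = 57.6% → Formula N
Overall: Formula N 943/2990 = 31.5%, Formula K 1003/1905 = 52.7% → Formula K
Formula N wins each soil group but Formula K wins overall — the comparison reverses. Formula N's plots skew toward loam, which has a lower base rate.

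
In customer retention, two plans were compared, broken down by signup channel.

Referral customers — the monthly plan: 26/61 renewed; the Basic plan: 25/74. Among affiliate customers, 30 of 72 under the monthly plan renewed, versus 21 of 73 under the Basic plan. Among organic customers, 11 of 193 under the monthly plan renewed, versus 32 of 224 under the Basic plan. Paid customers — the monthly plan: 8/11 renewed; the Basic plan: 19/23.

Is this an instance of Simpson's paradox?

No

Referral: the monthly plan 26/61 = 42.6%, the Basic plan 25/74 = 33.8% → the monthly plan
Affiliate: the monthly plan 30/72 = 41.7%, the Basic plan 21/73 = 28.8% → the monthly plan
Organic: the monthly plan 11/193 = 5.7%, the Basic plan 32/224 = 14.3% → the Basic plan
Paid: the monthly plan 8/11 = 72.7%, the Basic plan 19/23 = 82.6% → the Basic plan
Overall: the monthly plan 75/337 = 22.3%, the Basic plan 97/394 = 24.6% → the Basic plan
Neither sweeps: the monthly plan wins 2 of 4 groups, the Basic plan wins 2. The Basic plan wins overall but not every group — no Simpson reversal.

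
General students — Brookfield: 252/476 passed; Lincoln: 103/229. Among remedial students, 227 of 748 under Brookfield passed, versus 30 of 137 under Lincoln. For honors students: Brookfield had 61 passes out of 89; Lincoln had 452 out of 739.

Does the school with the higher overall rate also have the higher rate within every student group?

General: Brookfield 252/476 = 52.9%, Lincoln 103/229 = 45.0% → Brookfield
Remedial: Brookfield 227/748 = 30.3%, Lincoln 30/137 = 21.9% → Brookfield
Honors: Brookfield 61/89 = 68.5%, Lincoln 452/739 = 61.2% → Brookfield
Overall: Brookfield 540/1313 = 41.1%, Lincoln 585/1105 = 52.9% → Lincoln
Brookfield wins each student group but Lincoln wins overall — the comparison reverses. Brookfield's students skew toward remedial, which has a lower base rate.

No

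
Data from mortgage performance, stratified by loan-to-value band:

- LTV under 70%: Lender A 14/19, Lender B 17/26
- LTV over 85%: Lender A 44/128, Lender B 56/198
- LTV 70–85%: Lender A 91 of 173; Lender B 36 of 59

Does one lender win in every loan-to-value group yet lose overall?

No

LTV under 70%: Lender A 14/19 = 73.7%, Lender B 17/26 = 65.4% → Lender A
LTV over 85%: Lender A 44/128 = 34.4%, Lender B 56/198 = 28.3% → Lender A
LTV 70–85%: Lender A 91/173 = 52.6%, Lender B 36/59 = 61.0% → Lender B
Overall: Lender A 149/320 = 46.6%, Lender B 109/283 = 38.5% → Lender A
Neither sweeps: Lender A wins 2 of 3 groups, Lender B wins 1. Lender A wins overall but not every group — no Simpson reversal.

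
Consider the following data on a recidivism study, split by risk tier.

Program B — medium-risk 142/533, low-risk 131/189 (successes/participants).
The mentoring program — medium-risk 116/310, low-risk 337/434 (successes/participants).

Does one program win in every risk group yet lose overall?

No

Medium-risk: Program B 142/533 = 26.6%, the mentoring program 116/310 = 37.4% → the mentoring program
Low-risk: Program B 131/189 = 69.3%, the mentoring program 337/434 = 77.6% → the mentoring program
Overall: Program B 273/722 = 37.8%, the mentoring program 453/744 = 60.9% → the mentoring program
The mentoring program wins overall and in every risk group — no reversal.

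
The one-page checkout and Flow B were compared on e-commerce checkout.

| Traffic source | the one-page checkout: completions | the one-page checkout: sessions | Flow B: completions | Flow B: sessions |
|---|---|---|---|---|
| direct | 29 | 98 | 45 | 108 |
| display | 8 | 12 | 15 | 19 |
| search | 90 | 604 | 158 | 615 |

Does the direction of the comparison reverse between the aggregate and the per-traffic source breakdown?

Direct: the one-page checkout 29/98 = 29.6%, Flow B 45/108 = 41.7% → Flow B
Display: the one-page checkout 8/12 = 66.7%, Flow B 15/19 = 78.9% → Flow B
Search: the one-page checkout 90/604 = 14.9%, Flow B 158/615 = 25.7% → Flow B
Overall: the one-page checkout 127/714 = 17.8%, Flow B 218/742 = 29.4% → Flow B
Flow B wins overall and in every traffic group — no reversal.

No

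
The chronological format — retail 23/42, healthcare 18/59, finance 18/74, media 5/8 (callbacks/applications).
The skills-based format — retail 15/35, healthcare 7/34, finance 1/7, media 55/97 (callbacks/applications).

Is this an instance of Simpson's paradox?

Yes

Retail: the chronological format 23/42 = 54.8%, the skills-based format 15/35 = 42.9% → the chronological format
Healthcare: the chronological format 18/59 = 30.5%, the skills-based format 7/34 = 20.6% → the chronological format
Finance: the chronological format 18/74 = 24.3%, the skills-based format 1/7 = 14.3% → the chronological format
Media: the chronological format 5/8 = 62.5%, the skills-based format 55/97 = 56.7% → the chronological format
Overall: the chronological format 64/183 = 35.0%, the skills-based format 78/173 = 45.1% → the skills-based format
The chronological format wins each industry group but the skills-based format wins overall — the comparison reverses. The chronological format's applications skew toward finance, which has a lower base rate.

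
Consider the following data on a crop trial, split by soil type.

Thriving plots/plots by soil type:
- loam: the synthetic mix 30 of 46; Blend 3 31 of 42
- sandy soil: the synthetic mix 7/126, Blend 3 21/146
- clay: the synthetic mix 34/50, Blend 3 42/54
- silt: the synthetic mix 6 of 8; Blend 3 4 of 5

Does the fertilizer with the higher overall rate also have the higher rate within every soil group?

Yes

Loam: the synthetic mix 30/46 = 65.2%, Blend 3 31/42 = 73.8% → Blend 3
Sandy soil: the synthetic mix 7/126 = 5.6%, Blend 3 21/146 = 14.4% → Blend 3
Clay: the synthetic mix 34/50 = 68.0%, Blend 3 42/54 = 77.8% → Blend 3
Silt: the synthetic mix 6/8 = 75.0%, Blend 3 4/5 = 80.0% → Blend 3
Overall: the synthetic mix 77/230 = 33.5%, Blend 3 98/247 = 39.7% → Blend 3
Blend 3 wins overall and in every soil group — no reversal.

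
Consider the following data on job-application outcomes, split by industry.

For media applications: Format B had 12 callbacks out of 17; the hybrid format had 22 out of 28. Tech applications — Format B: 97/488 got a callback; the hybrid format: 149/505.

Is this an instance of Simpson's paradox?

No

Media: Format B 12/17 = 70.6%, the hybrid format 22/28 = 78.6% → the hybrid format
Tech: Format B 97/488 = 19.9%, the hybrid format 149/505 = 29.5% → the hybrid format
Overall: Format B 109/505 = 21.6%, the hybrid format 171/533 = 32.1% → the hybrid format
The hybrid format wins overall and in every industry group — no reversal.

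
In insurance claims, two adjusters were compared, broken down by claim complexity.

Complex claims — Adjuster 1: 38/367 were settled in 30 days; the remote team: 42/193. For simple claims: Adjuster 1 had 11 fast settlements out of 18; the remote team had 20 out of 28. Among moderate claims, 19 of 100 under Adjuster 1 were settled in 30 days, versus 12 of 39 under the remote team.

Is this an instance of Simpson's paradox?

Complex: Adjuster 1 38/367 = 10.4%, the remote team 42/193 = 21.8% → the remote team
Simple: Adjuster 1 11/18 = 61.1%, the remote team 20/28 = 71.4% → the remote team
Moderate: Adjuster 1 19/100 = 19.0%, the remote team 12/39 = 30.8% → the remote team
Overall: Adjuster 1 68/485 = 14.0%, the remote team 74/260 = 28.5% → the remote team
The remote team wins overall and in every claim group — no reversal.

No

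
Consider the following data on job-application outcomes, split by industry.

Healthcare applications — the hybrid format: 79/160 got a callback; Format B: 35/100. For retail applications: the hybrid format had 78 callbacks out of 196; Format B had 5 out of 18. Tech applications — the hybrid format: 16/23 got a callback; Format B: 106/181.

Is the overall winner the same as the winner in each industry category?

Healthcare: the hybrid format 79/160 = 49.4%, Format B 35/100 = 35.0% → the hybrid format
Retail: the hybrid format 78/196 = 39.8%, Format B 5/18 = 27.8% → the hybrid format
Tech: the hybrid format 16/23 = 69.6%, Format B 106/181 = 58.6% → the hybrid format
Overall: the hybrid format 173/379 = 45.6%, Format B 146/299 = 48.8% → Format B
The hybrid format wins each industry group but Format B wins overall — the comparison reverses. The hybrid format's applications skew toward retail, which has a lower base rate.

No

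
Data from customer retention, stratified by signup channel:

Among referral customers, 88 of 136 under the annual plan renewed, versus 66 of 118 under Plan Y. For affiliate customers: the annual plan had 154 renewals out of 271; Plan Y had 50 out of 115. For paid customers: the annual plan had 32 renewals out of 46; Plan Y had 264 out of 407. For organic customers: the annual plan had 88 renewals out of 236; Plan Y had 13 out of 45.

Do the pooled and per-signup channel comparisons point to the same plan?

No

Referral: the annual plan 88/136 = 64.7%, Plan Y 66/118 = 55.9% → the annual plan
Affiliate: the annual plan 154/271 = 56.8%, Plan Y 50/115 = 43.5% → the annual plan
Paid: the annual plan 32/46 = 69.6%, Plan Y 264/407 = 64.9% → the annual plan
Organic: the annual plan 88/236 = 37.3%, Plan Y 13/45 = 28.9% → the annual plan
Overall: the annual plan 362/689 = 52.5%, Plan Y 393/685 = 57.4% → Plan Y
The annual plan wins each signup group but Plan Y wins overall — the comparison reverses. The annual plan's customers skew toward organic, which has a lower base rate.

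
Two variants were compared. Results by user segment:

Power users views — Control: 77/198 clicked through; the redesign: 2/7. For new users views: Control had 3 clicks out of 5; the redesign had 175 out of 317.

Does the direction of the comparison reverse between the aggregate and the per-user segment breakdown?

Yes

Power users: Control 77/198 = 38.9%, the redesign 2/7 = 28.6% → Control
New users: Control 3/5 = 60.0%, the redesign 175/317 = 55.2% → Control
Overall: Control 80/203 = 39.4%, the redesign 177/324 = 54.6% → the redesign
Control wins each user group but the redesign wins overall — the comparison reverses. Control's views skew toward power users, which has a lower base rate.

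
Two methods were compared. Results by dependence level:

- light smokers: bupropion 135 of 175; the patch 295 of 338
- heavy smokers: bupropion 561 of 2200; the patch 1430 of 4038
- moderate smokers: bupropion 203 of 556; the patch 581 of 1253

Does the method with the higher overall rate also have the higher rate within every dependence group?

Light smokers: bupropion 135/175 = 77.1%, the patch 295/338 = 87.3% → the patch
Heavy smokers: bupropion 561/2200 = 25.5%, the patch 1430/4038 = 35.4% → the patch
Moderate smokers: bupropion 203/556 = 36.5%, the patch 581/1253 = 46.4% → the patch
Overall: bupropion 899/2931 = 30.7%, the patch 2306/5629 = 41.0% → the patch
The patch wins overall and in every dependence group — no reversal.

Yes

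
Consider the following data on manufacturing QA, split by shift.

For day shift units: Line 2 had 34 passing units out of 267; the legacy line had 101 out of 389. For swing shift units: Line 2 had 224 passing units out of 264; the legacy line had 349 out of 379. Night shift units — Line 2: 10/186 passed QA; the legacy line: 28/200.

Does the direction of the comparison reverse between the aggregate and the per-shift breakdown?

No

Day shift: Line 2 34/267 = 12.7%, the legacy line 101/389 = 26.0% → the legacy line
Swing shift: Line 2 224/264 = 84.8%, the legacy line 349/379 = 92.1% → the legacy line
Night shift: Line 2 10/186 = 5.4%, the legacy line 28/200 = 14.0% → the legacy line
Overall: Line 2 268/717 = 37.4%, the legacy line 478/968 = 49.4% → the legacy line
The legacy line wins overall and in every shift group — no reversal.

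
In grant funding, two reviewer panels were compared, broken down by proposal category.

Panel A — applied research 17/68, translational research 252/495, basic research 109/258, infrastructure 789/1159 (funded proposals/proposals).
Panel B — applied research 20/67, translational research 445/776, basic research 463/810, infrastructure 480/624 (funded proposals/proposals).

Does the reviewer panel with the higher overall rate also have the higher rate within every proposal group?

Applied research: Panel A 17/68 = 25.0%, Panel B 20/67 = 29.9% → Panel B
Translational research: Panel A 252/495 = 50.9%, Panel B 445/776 = 57.3% → Panel B
Basic research: Panel A 109/258 = 42.2%, Panel B 463/810 = 57.2% → Panel B
Infrastructure: Panel A 789/1159 = 68.1%, Panel B 480/624 = 76.9% → Panel B
Overall: Panel A 1167/1980 = 58.9%, Panel B 1408/2277 = 61.8% → Panel B
Panel B wins overall and in every proposal group — no reversal.

Yes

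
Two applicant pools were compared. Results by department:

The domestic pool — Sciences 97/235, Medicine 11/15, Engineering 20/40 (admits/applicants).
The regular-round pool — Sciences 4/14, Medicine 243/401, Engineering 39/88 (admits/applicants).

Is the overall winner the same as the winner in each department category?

Sciences: the domestic pool 97/235 = 41.3%, the regular-round pool 4/14 = 28.6% → the domestic pool
Medicine: the domestic pool 11/15 = 73.3%, the regular-round pool 243/401 = 60.6% → the domestic pool
Engineering: the domestic pool 20/40 = 50.0%, the regular-round pool 39/88 = 44.3% → the domestic pool
Overall: the domestic pool 128/290 = 44.1%, the regular-round pool 286/503 = 56.9% → the regular-round pool
The domestic pool wins each department group but the regular-round pool wins overall — the comparison reverses. The domestic pool's applicants skew toward Sciences, which has a lower base rate.

No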